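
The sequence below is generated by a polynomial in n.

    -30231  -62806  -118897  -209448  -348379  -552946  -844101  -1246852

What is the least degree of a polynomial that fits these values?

5

D1: -32575, -56091, -90551, -138931, -204567, -291155, -402751
D2: -23516, -34460, -48380, -65636, -86588, -111596
D3: -10944, -13920, -17256, -20952, -25008
D4: -2976, -3336, -3696, -4056
D5: -360, -360, -360
The fifth differences are constant, so the polynomial has degree 5.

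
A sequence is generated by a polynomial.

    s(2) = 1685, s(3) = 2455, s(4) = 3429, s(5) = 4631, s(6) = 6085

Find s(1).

1095

First differences: 770, 974, 1202, 1454
Second differences: 204, 228, 252
Third differences: 24, 24
The third differences are constant at 24.
Work back: 204 − 24 = 180;  770 − 180 = 590;  1685 − 590 = 1095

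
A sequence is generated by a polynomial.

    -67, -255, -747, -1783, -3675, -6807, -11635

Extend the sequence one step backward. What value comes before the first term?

-15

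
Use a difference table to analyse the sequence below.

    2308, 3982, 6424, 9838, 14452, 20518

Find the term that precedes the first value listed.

1222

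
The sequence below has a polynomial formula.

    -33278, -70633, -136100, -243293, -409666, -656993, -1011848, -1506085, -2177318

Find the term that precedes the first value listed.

-13781

Δ: -37355  -65467  -107193  -166373  -247327  -354855  -494237  -671233
Δ²: -28112  -41726  -59180  -80954  -107528  -139382  -176996
Δ³: -13614  -17454  -21774  -26574  -31854  -37614
Δ⁴: -3840  -4320  -4800  -5280  -5760
Δ⁵: -480  -480  -480  -480
The fifth differences are constant at -480.
Work back: -3840 + 480 = -3360;  -13614 + 3360 = -10254;  -28112 + 10254 = -17858;  -37355 + 17858 = -19497;  -33278 + 19497 = -13781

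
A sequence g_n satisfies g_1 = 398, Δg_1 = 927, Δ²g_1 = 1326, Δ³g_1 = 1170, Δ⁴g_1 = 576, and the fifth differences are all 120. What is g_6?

32993

Build the table forward from the leading diagonal:
Fifth differences: 120  120  120  120  120  120
Fourth differences: 576  696  816  936  1056  1176
Third differences: 1170  1746  2442  3258  4194  5250
Second differences: 1326  2496  4242  6684  9942  14136
First differences: 927  2253  4749  8991  15675  25617
g: 398  1325  3578  8327  17318  32993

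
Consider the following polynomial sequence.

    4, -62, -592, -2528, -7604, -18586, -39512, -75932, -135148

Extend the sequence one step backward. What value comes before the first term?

-4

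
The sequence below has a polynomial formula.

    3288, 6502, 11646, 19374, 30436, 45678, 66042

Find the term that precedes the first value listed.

Δ: 3214  5144  7728  11062  15242  20364
Δ²: 1930  2584  3334  4180  5122
Δ³: 654  750  846  942
Δ⁴: 96  96  96
The fourth differences are constant at 96.
Work back: 654 − 96 = 558;  1930 − 558 = 1372;  3214 − 1372 = 1842;  3288 − 1842 = 1446

1446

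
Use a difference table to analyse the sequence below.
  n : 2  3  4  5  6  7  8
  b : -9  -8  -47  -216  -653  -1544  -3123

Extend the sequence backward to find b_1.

-8

1  -39  -169  -437  -891  -1579
-40  -130  -268  -454  -688
-90  -138  -186  -234
-48  -48  -48
The fourth differences are constant at -48.
Work back: -90 + 48 = -42;  -40 + 42 = 2;  1 − 2 = -1;  -9 + 1 = -8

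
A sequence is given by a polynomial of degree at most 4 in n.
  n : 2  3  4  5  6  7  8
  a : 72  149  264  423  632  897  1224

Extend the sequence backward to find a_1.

77, 115, 159, 209, 265, 327
38, 44, 50, 56, 62
6, 6, 6, 6
The third differences are constant at 6.
Work back: 38 − 6 = 32;  77 − 32 = 45;  72 − 45 = 27

27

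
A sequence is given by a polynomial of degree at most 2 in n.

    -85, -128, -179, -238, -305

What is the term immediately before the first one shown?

First differences: -43  -51  -59  -67
Second differences: -8  -8  -8
The second differences are constant at -8.
Work back: -43 + 8 = -35;  -85 + 35 = -50

-50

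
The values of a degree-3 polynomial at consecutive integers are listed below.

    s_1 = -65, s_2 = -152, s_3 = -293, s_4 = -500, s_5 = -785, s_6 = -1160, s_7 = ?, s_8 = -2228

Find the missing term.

-1637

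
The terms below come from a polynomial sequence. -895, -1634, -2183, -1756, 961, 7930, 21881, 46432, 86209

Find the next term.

146966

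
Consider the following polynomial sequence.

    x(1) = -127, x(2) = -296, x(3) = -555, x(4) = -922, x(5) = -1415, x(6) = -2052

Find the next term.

Δ: -169, -259, -367, -493, -637
Δ²: -90, -108, -126, -144
Δ³: -18, -18, -18
Third differences constant at -18.
-144 − 18 = -162;  -637 − 162 = -799;  -2052 − 799 = -2851

-2851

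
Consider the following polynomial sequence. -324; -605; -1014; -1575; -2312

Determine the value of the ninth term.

-7500

First differences: -281 , -409 , -561 , -737
Second differences: -128 , -152 , -176
Third differences: -24 , -24
Constant third difference = -24, so extend:
-176 − 24 = -200;  -737 − 200 = -937;  -2312 − 937 = -3249
-200 − 24 = -224;  -937 − 224 = -1161;  -3249 − 1161 = -4410
-224 − 24 = -248;  -1161 − 248 = -1409;  -4410 − 1409 = -5819
-248 − 24 = -272;  -1409 − 272 = -1681;  -5819 − 1681 = -7500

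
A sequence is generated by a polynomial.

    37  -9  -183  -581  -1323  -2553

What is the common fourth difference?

D1: -46, -174, -398, -742, -1230
D2: -128, -224, -344, -488
D3: -96, -120, -144
D4: -24, -24

-24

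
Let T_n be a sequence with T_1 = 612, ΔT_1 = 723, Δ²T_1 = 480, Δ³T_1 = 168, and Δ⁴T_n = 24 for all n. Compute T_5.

7080

Build the table forward from the leading diagonal:
D4: 24, 24, 24, 24, 24
D3: 168, 192, 216, 240, 264
D2: 480, 648, 840, 1056, 1296
D1: 723, 1203, 1851, 2691, 3747
T: 612, 1335, 2538, 4389, 7080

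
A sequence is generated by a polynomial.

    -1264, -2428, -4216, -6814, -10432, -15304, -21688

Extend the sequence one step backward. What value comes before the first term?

-562

Δ: -1164, -1788, -2598, -3618, -4872, -6384
Δ²: -624, -810, -1020, -1254, -1512
Δ³: -186, -210, -234, -258
Δ⁴: -24, -24, -24
The fourth differences are constant at -24.
Work back: -186 + 24 = -162;  -624 + 162 = -462;  -1164 + 462 = -702;  -1264 + 702 = -562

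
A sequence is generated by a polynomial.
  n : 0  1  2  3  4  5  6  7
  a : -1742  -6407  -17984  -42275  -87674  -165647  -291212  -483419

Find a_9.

-1166999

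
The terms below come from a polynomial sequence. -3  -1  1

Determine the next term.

3

2, 2
First differences constant at 2.
1 + 2 = 3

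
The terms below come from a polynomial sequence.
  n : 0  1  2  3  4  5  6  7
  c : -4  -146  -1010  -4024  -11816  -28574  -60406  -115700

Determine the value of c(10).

-547994

Δ: -142, -864, -3014, -7792, -16758, -31832, -55294
Δ²: -722, -2150, -4778, -8966, -15074, -23462
Δ³: -1428, -2628, -4188, -6108, -8388
Δ⁴: -1200, -1560, -1920, -2280
Δ⁵: -360, -360, -360
The fifth differences are constant (-360).
-2280 − 360 = -2640;  -8388 − 2640 = -11028;  -23462 − 11028 = -34490;  -55294 − 34490 = -89784;  -115700 − 89784 = -205484
-2640 − 360 = -3000;  -11028 − 3000 = -14028;  -34490 − 14028 = -48518;  -89784 − 48518 = -138302;  -205484 − 138302 = -343786
-3000 − 360 = -3360;  -14028 − 3360 = -17388;  -48518 − 17388 = -65906;  -138302 − 65906 = -204208;  -343786 − 204208 = -547994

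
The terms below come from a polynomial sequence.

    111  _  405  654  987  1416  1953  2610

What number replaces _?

Using the last 6 terms:
Δ: 249, 333, 429, 537, 657
Δ²: 84, 96, 108, 120
Δ³: 12, 12, 12
Constant third difference = 12.
Extend backward: 84 − 12 = 72;  249 − 72 = 177;  405 − 177 = 228

228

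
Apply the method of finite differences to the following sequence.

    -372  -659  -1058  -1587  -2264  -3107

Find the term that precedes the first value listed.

-287  -399  -529  -677  -843
-112  -130  -148  -166
-18  -18  -18
The third differences are constant at -18.
Work back: -112 + 18 = -94;  -287 + 94 = -193;  -372 + 193 = -179

-179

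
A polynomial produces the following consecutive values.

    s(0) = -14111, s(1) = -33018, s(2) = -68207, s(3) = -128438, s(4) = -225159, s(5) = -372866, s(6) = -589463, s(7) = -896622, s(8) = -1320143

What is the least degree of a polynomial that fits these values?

5

-18907, -35189, -60231, -96721, -147707, -216597, -307159, -423521
-16282, -25042, -36490, -50986, -68890, -90562, -116362
-8760, -11448, -14496, -17904, -21672, -25800
-2688, -3048, -3408, -3768, -4128
-360, -360, -360, -360
The fifth differences are constant, so the polynomial has degree 5.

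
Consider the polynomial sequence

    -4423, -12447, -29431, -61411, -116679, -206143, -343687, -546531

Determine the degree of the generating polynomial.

-8024, -16984, -31980, -55268, -89464, -137544, -202844
-8960, -14996, -23288, -34196, -48080, -65300
-6036, -8292, -10908, -13884, -17220
-2256, -2616, -2976, -3336
-360, -360, -360
The fifth differences are constant, so the polynomial has degree 5.

5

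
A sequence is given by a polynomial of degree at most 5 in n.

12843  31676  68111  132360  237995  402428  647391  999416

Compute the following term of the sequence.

1490315

First differences: 18833  36435  64249  105635  164433  244963  352025
Second differences: 17602  27814  41386  58798  80530  107062
Third differences: 10212  13572  17412  21732  26532
Fourth differences: 3360  3840  4320  4800
Fifth differences: 480  480  480
Constant fifth difference = 480, so extend:
4800 + 480 = 5280;  26532 + 5280 = 31812;  107062 + 31812 = 138874;  352025 + 138874 = 490899;  999416 + 490899 = 1490315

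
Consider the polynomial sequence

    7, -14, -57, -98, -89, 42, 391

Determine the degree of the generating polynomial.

4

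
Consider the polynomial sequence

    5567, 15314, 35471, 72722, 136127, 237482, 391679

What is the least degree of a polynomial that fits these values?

First differences: 9747, 20157, 37251, 63405, 101355, 154197
Second differences: 10410, 17094, 26154, 37950, 52842
Third differences: 6684, 9060, 11796, 14892
Fourth differences: 2376, 2736, 3096
Fifth differences: 360, 360
The fifth differences are constant, so the polynomial has degree 5.

5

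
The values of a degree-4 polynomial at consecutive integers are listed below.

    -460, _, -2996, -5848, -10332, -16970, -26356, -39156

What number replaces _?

-1326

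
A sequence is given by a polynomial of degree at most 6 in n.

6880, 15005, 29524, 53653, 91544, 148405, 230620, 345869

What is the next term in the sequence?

503248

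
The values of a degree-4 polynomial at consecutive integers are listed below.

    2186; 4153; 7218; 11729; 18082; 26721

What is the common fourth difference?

48

First differences: 1967, 3065, 4511, 6353, 8639
Second differences: 1098, 1446, 1842, 2286
Third differences: 348, 396, 444
Fourth differences: 48, 48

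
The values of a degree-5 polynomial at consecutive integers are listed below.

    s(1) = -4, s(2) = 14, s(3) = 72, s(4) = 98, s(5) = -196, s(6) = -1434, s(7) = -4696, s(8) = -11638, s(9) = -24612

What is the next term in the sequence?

Δ: 18, 58, 26, -294, -1238, -3262, -6942, -12974
Δ²: 40, -32, -320, -944, -2024, -3680, -6032
Δ³: -72, -288, -624, -1080, -1656, -2352
Δ⁴: -216, -336, -456, -576, -696
Δ⁵: -120, -120, -120, -120
Constant fifth difference = -120, so extend:
-696 − 120 = -816;  -2352 − 816 = -3168;  -6032 − 3168 = -9200;  -12974 − 9200 = -22174;  -24612 − 22174 = -46786

-46786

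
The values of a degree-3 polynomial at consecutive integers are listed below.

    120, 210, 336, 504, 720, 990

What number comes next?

1320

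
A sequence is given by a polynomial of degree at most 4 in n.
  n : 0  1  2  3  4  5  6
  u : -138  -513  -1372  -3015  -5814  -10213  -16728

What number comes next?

-25947

D1: -375, -859, -1643, -2799, -4399, -6515
D2: -484, -784, -1156, -1600, -2116
D3: -300, -372, -444, -516
D4: -72, -72, -72
Fourth differences constant at -72.
-516 − 72 = -588;  -2116 − 588 = -2704;  -6515 − 2704 = -9219;  -16728 − 9219 = -25947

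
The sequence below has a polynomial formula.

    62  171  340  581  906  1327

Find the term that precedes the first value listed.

First differences: 109, 169, 241, 325, 421
Second differences: 60, 72, 84, 96
Third differences: 12, 12, 12
The third differences are constant at 12.
Work back: 60 − 12 = 48;  109 − 48 = 61;  62 − 61 = 1

1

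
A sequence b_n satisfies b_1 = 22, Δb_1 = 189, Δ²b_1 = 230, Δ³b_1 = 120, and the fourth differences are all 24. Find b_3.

630

Build the table forward from the leading diagonal:
Fourth differences: 24  24  24
Third differences: 120  144  168
Second differences: 230  350  494
First differences: 189  419  769
b: 22  211  630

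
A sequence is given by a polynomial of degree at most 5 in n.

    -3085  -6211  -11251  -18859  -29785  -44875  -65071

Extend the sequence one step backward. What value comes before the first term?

-1315

First differences: -3126  -5040  -7608  -10926  -15090  -20196
Second differences: -1914  -2568  -3318  -4164  -5106
Third differences: -654  -750  -846  -942
Fourth differences: -96  -96  -96
The fourth differences are constant at -96.
Work back: -654 + 96 = -558;  -1914 + 558 = -1356;  -3126 + 1356 = -1770;  -3085 + 1770 = -1315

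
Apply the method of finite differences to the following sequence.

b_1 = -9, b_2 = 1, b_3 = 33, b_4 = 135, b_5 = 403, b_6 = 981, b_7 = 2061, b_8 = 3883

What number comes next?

D1: 10 , 32 , 102 , 268 , 578 , 1080 , 1822
D2: 22 , 70 , 166 , 310 , 502 , 742
D3: 48 , 96 , 144 , 192 , 240
D4: 48 , 48 , 48 , 48
Fourth differences constant at 48.
240 + 48 = 288;  742 + 288 = 1030;  1822 + 1030 = 2852;  3883 + 2852 = 6735

6735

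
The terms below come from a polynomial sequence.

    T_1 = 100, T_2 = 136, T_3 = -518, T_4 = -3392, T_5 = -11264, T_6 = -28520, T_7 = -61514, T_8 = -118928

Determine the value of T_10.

-355544

First differences: 36  -654  -2874  -7872  -17256  -32994  -57414
Second differences: -690  -2220  -4998  -9384  -15738  -24420
Third differences: -1530  -2778  -4386  -6354  -8682
Fourth differences: -1248  -1608  -1968  -2328
Fifth differences: -360  -360  -360
The fifth differences are constant (-360).
-2328 − 360 = -2688;  -8682 − 2688 = -11370;  -24420 − 11370 = -35790;  -57414 − 35790 = -93204;  -118928 − 93204 = -212132
-2688 − 360 = -3048;  -11370 − 3048 = -14418;  -35790 − 14418 = -50208;  -93204 − 50208 = -143412;  -212132 − 143412 = -355544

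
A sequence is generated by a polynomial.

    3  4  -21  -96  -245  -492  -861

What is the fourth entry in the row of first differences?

-149

First differences: 1, -25, -75, -149, -247, -369
Second differences: -26, -50, -74, -98, -122
Third differences: -24, -24, -24, -24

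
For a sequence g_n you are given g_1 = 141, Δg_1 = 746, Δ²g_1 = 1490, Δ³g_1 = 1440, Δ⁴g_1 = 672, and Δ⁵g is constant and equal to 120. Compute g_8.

Build the table forward from the leading diagonal:
Fifth differences: 120, 120, 120, 120, 120, 120, 120, 120
Fourth differences: 672, 792, 912, 1032, 1152, 1272, 1392, 1512
Third differences: 1440, 2112, 2904, 3816, 4848, 6000, 7272, 8664
Second differences: 1490, 2930, 5042, 7946, 11762, 16610, 22610, 29882
First differences: 746, 2236, 5166, 10208, 18154, 29916, 46526, 69136
g: 141, 887, 3123, 8289, 18497, 36651, 66567, 113093

113093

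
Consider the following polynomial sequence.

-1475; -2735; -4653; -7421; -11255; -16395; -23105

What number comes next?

-31673

First differences: -1260, -1918, -2768, -3834, -5140, -6710
Second differences: -658, -850, -1066, -1306, -1570
Third differences: -192, -216, -240, -264
Fourth differences: -24, -24, -24
The fourth differences are constant (-24).
-264 − 24 = -288;  -1570 − 288 = -1858;  -6710 − 1858 = -8568;  -23105 − 8568 = -31673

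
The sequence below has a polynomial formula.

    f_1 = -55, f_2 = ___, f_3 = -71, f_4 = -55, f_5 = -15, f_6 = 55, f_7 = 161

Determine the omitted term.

-69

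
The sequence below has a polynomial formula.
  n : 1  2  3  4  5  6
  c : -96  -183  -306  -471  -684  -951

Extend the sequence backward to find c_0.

Δ: -87, -123, -165, -213, -267
Δ²: -36, -42, -48, -54
Δ³: -6, -6, -6
The third differences are constant at -6.
Work back: -36 + 6 = -30;  -87 + 30 = -57;  -96 + 57 = -39

-39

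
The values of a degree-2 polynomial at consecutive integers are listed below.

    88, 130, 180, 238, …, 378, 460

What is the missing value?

304

Using the first 4 terms:
First differences: 42, 50, 58
Second differences: 8, 8
Constant second difference = 8.
Extend forward: 58 + 8 = 66;  238 + 66 = 304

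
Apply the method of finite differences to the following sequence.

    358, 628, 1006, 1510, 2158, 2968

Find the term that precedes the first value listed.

First differences: 270, 378, 504, 648, 810
Second differences: 108, 126, 144, 162
Third differences: 18, 18, 18
The third differences are constant at 18.
Work back: 108 − 18 = 90;  270 − 90 = 180;  358 − 180 = 178

178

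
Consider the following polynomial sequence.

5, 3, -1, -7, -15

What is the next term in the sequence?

-2  -4  -6  -8
-2  -2  -2
The second differences are constant (-2).
-8 − 2 = -10;  -15 − 10 = -25

-25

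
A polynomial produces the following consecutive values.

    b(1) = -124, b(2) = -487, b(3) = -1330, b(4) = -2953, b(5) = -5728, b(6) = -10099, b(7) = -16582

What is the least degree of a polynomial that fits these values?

4

-363, -843, -1623, -2775, -4371, -6483
-480, -780, -1152, -1596, -2112
-300, -372, -444, -516
-72, -72, -72
The fourth differences are constant, so the polynomial has degree 4.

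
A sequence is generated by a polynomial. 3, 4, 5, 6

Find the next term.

1, 1, 1
First differences constant at 1.
6 + 1 = 7

7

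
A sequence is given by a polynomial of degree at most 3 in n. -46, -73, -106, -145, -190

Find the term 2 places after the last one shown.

-298

-27 , -33 , -39 , -45
-6 , -6 , -6
The second differences are constant (-6).
-45 − 6 = -51;  -190 − 51 = -241
-51 − 6 = -57;  -241 − 57 = -298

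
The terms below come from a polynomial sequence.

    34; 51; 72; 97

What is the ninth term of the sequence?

282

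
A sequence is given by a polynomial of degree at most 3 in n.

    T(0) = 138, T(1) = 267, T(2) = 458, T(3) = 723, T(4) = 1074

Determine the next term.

1523

Δ: 129  191  265  351
Δ²: 62  74  86
Δ³: 12  12
Third differences constant at 12.
86 + 12 = 98;  351 + 98 = 449;  1074 + 449 = 1523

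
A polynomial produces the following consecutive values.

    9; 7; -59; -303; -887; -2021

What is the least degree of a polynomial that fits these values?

4

Δ: -2, -66, -244, -584, -1134
Δ²: -64, -178, -340, -550
Δ³: -114, -162, -210
Δ⁴: -48, -48
The fourth differences are constant, so the polynomial has degree 4.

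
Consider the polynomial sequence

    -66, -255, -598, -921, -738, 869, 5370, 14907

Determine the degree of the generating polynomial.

D1: -189, -343, -323, 183, 1607, 4501, 9537
D2: -154, 20, 506, 1424, 2894, 5036
D3: 174, 486, 918, 1470, 2142
D4: 312, 432, 552, 672
D5: 120, 120, 120
The fifth differences are constant, so the polynomial has degree 5.

5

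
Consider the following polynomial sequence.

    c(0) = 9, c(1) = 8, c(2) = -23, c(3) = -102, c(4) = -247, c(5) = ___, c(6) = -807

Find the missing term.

-476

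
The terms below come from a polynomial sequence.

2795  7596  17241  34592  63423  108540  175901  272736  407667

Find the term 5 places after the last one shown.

2068092

First differences: 4801, 9645, 17351, 28831, 45117, 67361, 96835, 134931
Second differences: 4844, 7706, 11480, 16286, 22244, 29474, 38096
Third differences: 2862, 3774, 4806, 5958, 7230, 8622
Fourth differences: 912, 1032, 1152, 1272, 1392
Fifth differences: 120, 120, 120, 120
The fifth differences are constant (120).
1392 + 120 = 1512;  8622 + 1512 = 10134;  38096 + 10134 = 48230;  134931 + 48230 = 183161;  407667 + 183161 = 590828
1512 + 120 = 1632;  10134 + 1632 = 11766;  48230 + 11766 = 59996;  183161 + 59996 = 243157;  590828 + 243157 = 833985
1632 + 120 = 1752;  11766 + 1752 = 13518;  59996 + 13518 = 73514;  243157 + 73514 = 316671;  833985 + 316671 = 1150656
1752 + 120 = 1872;  13518 + 1872 = 15390;  73514 + 15390 = 88904;  316671 + 88904 = 405575;  1150656 + 405575 = 1556231
1872 + 120 = 1992;  15390 + 1992 = 17382;  88904 + 17382 = 106286;  405575 + 106286 = 511861;  1556231 + 511861 = 2068092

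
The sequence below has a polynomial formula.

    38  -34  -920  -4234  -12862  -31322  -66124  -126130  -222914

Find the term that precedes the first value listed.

-2

D1: -72  -886  -3314  -8628  -18460  -34802  -60006  -96784
D2: -814  -2428  -5314  -9832  -16342  -25204  -36778
D3: -1614  -2886  -4518  -6510  -8862  -11574
D4: -1272  -1632  -1992  -2352  -2712
D5: -360  -360  -360  -360
The fifth differences are constant at -360.
Work back: -1272 + 360 = -912;  -1614 + 912 = -702;  -814 + 702 = -112;  -72 + 112 = 40;  38 − 40 = -2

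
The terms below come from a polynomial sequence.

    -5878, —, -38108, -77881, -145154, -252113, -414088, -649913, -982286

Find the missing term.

Using the last 7 terms:
First differences: -39773  -67273  -106959  -161975  -235825  -332373
Second differences: -27500  -39686  -55016  -73850  -96548
Third differences: -12186  -15330  -18834  -22698
Fourth differences: -3144  -3504  -3864
Fifth differences: -360  -360
Constant fifth difference = -360.
Extend backward: -3144 + 360 = -2784;  -12186 + 2784 = -9402;  -27500 + 9402 = -18098;  -39773 + 18098 = -21675;  -38108 + 21675 = -16433

-16433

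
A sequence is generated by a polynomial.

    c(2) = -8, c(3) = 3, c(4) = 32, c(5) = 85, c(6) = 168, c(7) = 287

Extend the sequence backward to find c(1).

-7

First differences: 11, 29, 53, 83, 119
Second differences: 18, 24, 30, 36
Third differences: 6, 6, 6
The third differences are constant at 6.
Work back: 18 − 6 = 12;  11 − 12 = -1;  -8 + 1 = -7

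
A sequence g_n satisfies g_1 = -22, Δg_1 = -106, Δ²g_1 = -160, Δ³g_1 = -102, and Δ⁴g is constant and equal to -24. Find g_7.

-5458

Build the table forward from the leading diagonal:
Fourth differences: -24  -24  -24  -24  -24  -24  -24
Third differences: -102  -126  -150  -174  -198  -222  -246
Second differences: -160  -262  -388  -538  -712  -910  -1132
First differences: -106  -266  -528  -916  -1454  -2166  -3076
g: -22  -128  -394  -922  -1838  -3292  -5458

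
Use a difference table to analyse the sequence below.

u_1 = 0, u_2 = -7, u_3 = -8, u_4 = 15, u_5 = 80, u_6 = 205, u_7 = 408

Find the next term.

D1: -7 , -1 , 23 , 65 , 125 , 203
D2: 6 , 24 , 42 , 60 , 78
D3: 18 , 18 , 18 , 18
Third differences constant at 18.
78 + 18 = 96;  203 + 96 = 299;  408 + 299 = 707

707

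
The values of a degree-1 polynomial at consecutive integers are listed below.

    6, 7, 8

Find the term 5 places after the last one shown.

First differences: 1 , 1
The first differences are constant (1).
8 + 1 = 9
9 + 1 = 10
10 + 1 = 11
11 + 1 = 12
12 + 1 = 13

13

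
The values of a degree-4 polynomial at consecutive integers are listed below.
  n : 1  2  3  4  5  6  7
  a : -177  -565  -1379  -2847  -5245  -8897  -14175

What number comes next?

-21499

Δ: -388, -814, -1468, -2398, -3652, -5278
Δ²: -426, -654, -930, -1254, -1626
Δ³: -228, -276, -324, -372
Δ⁴: -48, -48, -48
Fourth differences constant at -48.
-372 − 48 = -420;  -1626 − 420 = -2046;  -5278 − 2046 = -7324;  -14175 − 7324 = -21499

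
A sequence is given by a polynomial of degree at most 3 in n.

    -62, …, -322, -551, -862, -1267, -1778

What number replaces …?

-163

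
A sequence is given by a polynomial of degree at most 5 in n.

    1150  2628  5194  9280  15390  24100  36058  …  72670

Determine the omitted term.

51984

Using the first 7 terms:
D1: 1478, 2566, 4086, 6110, 8710, 11958
D2: 1088, 1520, 2024, 2600, 3248
D3: 432, 504, 576, 648
D4: 72, 72, 72
Constant fourth difference = 72.
Extend forward: 648 + 72 = 720;  3248 + 720 = 3968;  11958 + 3968 = 15926;  36058 + 15926 = 51984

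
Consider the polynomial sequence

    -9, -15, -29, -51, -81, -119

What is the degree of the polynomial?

First differences: -6, -14, -22, -30, -38
Second differences: -8, -8, -8, -8
The second differences are constant, so the polynomial has degree 2.

2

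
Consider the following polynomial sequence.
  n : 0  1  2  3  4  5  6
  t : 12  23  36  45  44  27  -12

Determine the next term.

D1: 11, 13, 9, -1, -17, -39
D2: 2, -4, -10, -16, -22
D3: -6, -6, -6, -6
Constant third difference = -6, so extend:
-22 − 6 = -28;  -39 − 28 = -67;  -12 − 67 = -79

-79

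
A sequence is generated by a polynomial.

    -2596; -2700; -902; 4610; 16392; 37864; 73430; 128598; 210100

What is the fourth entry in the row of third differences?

4404

Δ: -104, 1798, 5512, 11782, 21472, 35566, 55168, 81502
Δ²: 1902, 3714, 6270, 9690, 14094, 19602, 26334
Δ³: 1812, 2556, 3420, 4404, 5508, 6732
Δ⁴: 744, 864, 984, 1104, 1224
Δ⁵: 120, 120, 120, 120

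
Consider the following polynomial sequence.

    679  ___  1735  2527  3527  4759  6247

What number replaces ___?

Using the last 5 terms:
Δ: 792  1000  1232  1488
Δ²: 208  232  256
Δ³: 24  24
Constant third difference = 24.
Extend backward: 208 − 24 = 184;  792 − 184 = 608;  1735 − 608 = 1127

1127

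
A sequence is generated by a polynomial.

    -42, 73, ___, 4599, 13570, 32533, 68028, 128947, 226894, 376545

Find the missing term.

1072

Using the last 7 terms:
8971, 18963, 35495, 60919, 97947, 149651
9992, 16532, 25424, 37028, 51704
6540, 8892, 11604, 14676
2352, 2712, 3072
360, 360
Constant fifth difference = 360.
Extend backward: 2352 − 360 = 1992;  6540 − 1992 = 4548;  9992 − 4548 = 5444;  8971 − 5444 = 3527;  4599 − 3527 = 1072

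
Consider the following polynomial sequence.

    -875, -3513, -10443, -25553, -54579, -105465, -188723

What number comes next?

-2638 , -6930 , -15110 , -29026 , -50886 , -83258
-4292 , -8180 , -13916 , -21860 , -32372
-3888 , -5736 , -7944 , -10512
-1848 , -2208 , -2568
-360 , -360
Constant fifth difference = -360, so extend:
-2568 − 360 = -2928;  -10512 − 2928 = -13440;  -32372 − 13440 = -45812;  -83258 − 45812 = -129070;  -188723 − 129070 = -317793

-317793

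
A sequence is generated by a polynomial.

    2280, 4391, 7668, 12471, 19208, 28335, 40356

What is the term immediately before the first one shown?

1023

Δ: 2111  3277  4803  6737  9127  12021
Δ²: 1166  1526  1934  2390  2894
Δ³: 360  408  456  504
Δ⁴: 48  48  48
The fourth differences are constant at 48.
Work back: 360 − 48 = 312;  1166 − 312 = 854;  2111 − 854 = 1257;  2280 − 1257 = 1023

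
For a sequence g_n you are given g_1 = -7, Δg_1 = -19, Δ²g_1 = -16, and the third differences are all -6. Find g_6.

Build the table forward from the leading diagonal:
D3: -6, -6, -6, -6, -6, -6
D2: -16, -22, -28, -34, -40, -46
D1: -19, -35, -57, -85, -119, -159
g: -7, -26, -61, -118, -203, -322

-322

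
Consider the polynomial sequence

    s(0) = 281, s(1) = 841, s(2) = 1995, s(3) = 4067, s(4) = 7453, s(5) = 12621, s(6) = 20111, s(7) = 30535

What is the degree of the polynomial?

Δ: 560, 1154, 2072, 3386, 5168, 7490, 10424
Δ²: 594, 918, 1314, 1782, 2322, 2934
Δ³: 324, 396, 468, 540, 612
Δ⁴: 72, 72, 72, 72
The fourth differences are constant, so the polynomial has degree 4.

4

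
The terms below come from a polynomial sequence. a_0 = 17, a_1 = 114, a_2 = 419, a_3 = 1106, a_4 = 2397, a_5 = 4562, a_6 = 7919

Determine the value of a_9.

Δ: 97, 305, 687, 1291, 2165, 3357
Δ²: 208, 382, 604, 874, 1192
Δ³: 174, 222, 270, 318
Δ⁴: 48, 48, 48
Fourth differences constant at 48.
318 + 48 = 366;  1192 + 366 = 1558;  3357 + 1558 = 4915;  7919 + 4915 = 12834
366 + 48 = 414;  1558 + 414 = 1972;  4915 + 1972 = 6887;  12834 + 6887 = 19721
414 + 48 = 462;  1972 + 462 = 2434;  6887 + 2434 = 9321;  19721 + 9321 = 29042

29042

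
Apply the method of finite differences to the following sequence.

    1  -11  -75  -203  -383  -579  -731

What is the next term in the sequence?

-755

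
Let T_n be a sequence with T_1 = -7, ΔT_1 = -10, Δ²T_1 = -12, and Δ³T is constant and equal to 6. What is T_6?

Build the table forward from the leading diagonal:
Δ³: 6, 6, 6, 6, 6, 6
Δ²: -12, -6, 0, 6, 12, 18
Δ: -10, -22, -28, -28, -22, -10
T: -7, -17, -39, -67, -95, -117

-117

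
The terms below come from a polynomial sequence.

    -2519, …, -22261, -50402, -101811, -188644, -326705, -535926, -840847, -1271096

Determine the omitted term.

Using the last 8 terms:
D1: -28141  -51409  -86833  -138061  -209221  -304921  -430249
D2: -23268  -35424  -51228  -71160  -95700  -125328
D3: -12156  -15804  -19932  -24540  -29628
D4: -3648  -4128  -4608  -5088
D5: -480  -480  -480
Constant fifth difference = -480.
Extend backward: -3648 + 480 = -3168;  -12156 + 3168 = -8988;  -23268 + 8988 = -14280;  -28141 + 14280 = -13861;  -22261 + 13861 = -8400

-8400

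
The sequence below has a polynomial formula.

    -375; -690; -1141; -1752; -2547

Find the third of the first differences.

-611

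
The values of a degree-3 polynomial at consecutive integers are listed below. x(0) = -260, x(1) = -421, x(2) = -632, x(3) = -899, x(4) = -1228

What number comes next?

-1625

D1: -161 , -211 , -267 , -329
D2: -50 , -56 , -62
D3: -6 , -6
The third differences are constant (-6).
-62 − 6 = -68;  -329 − 68 = -397;  -1228 − 397 = -1625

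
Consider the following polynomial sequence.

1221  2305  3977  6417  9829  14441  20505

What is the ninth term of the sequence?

D1: 1084 , 1672 , 2440 , 3412 , 4612 , 6064
D2: 588 , 768 , 972 , 1200 , 1452
D3: 180 , 204 , 228 , 252
D4: 24 , 24 , 24
Constant fourth difference = 24, so extend:
252 + 24 = 276;  1452 + 276 = 1728;  6064 + 1728 = 7792;  20505 + 7792 = 28297
276 + 24 = 300;  1728 + 300 = 2028;  7792 + 2028 = 9820;  28297 + 9820 = 38117

38117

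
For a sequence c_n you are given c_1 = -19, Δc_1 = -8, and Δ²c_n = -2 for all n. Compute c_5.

Build the table forward from the leading diagonal:
Δ²: -2, -2, -2, -2, -2
Δ: -8, -10, -12, -14, -16
c: -19, -27, -37, -49, -63

-63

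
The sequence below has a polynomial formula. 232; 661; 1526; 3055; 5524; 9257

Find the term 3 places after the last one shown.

D1: 429 , 865 , 1529 , 2469 , 3733
D2: 436 , 664 , 940 , 1264
D3: 228 , 276 , 324
D4: 48 , 48
The fourth differences are constant (48).
324 + 48 = 372;  1264 + 372 = 1636;  3733 + 1636 = 5369;  9257 + 5369 = 14626
372 + 48 = 420;  1636 + 420 = 2056;  5369 + 2056 = 7425;  14626 + 7425 = 22051
420 + 48 = 468;  2056 + 468 = 2524;  7425 + 2524 = 9949;  22051 + 9949 = 32000

32000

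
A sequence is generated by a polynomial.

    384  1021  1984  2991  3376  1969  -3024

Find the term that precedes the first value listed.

91

D1: 637, 963, 1007, 385, -1407, -4993
D2: 326, 44, -622, -1792, -3586
D3: -282, -666, -1170, -1794
D4: -384, -504, -624
D5: -120, -120
The fifth differences are constant at -120.
Work back: -384 + 120 = -264;  -282 + 264 = -18;  326 + 18 = 344;  637 − 344 = 293;  384 − 293 = 91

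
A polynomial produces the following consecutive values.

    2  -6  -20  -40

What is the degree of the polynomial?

First differences: -8, -14, -20
Second differences: -6, -6
The second differences are constant, so the polynomial has degree 2.

2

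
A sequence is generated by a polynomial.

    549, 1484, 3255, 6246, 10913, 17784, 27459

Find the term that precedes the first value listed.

138

Δ: 935  1771  2991  4667  6871  9675
Δ²: 836  1220  1676  2204  2804
Δ³: 384  456  528  600
Δ⁴: 72  72  72
The fourth differences are constant at 72.
Work back: 384 − 72 = 312;  836 − 312 = 524;  935 − 524 = 411;  549 − 411 = 138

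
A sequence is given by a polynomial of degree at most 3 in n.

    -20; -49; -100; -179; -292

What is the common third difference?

-6

First differences: -29, -51, -79, -113
Second differences: -22, -28, -34
Third differences: -6, -6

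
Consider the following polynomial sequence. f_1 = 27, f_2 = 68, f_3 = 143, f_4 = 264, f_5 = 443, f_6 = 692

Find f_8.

1448

Δ: 41  75  121  179  249
Δ²: 34  46  58  70
Δ³: 12  12  12
The third differences are constant (12).
70 + 12 = 82;  249 + 82 = 331;  692 + 331 = 1023
82 + 12 = 94;  331 + 94 = 425;  1023 + 425 = 1448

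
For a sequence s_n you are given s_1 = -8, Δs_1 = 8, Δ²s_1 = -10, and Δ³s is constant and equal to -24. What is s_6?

Build the table forward from the leading diagonal:
Δ³: -24  -24  -24  -24  -24  -24
Δ²: -10  -34  -58  -82  -106  -130
Δ: 8  -2  -36  -94  -176  -282
s: -8  0  -2  -38  -132  -308

-308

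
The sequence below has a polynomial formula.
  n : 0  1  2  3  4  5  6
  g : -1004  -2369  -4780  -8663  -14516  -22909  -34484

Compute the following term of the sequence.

First differences: -1365, -2411, -3883, -5853, -8393, -11575
Second differences: -1046, -1472, -1970, -2540, -3182
Third differences: -426, -498, -570, -642
Fourth differences: -72, -72, -72
Fourth differences constant at -72.
-642 − 72 = -714;  -3182 − 714 = -3896;  -11575 − 3896 = -15471;  -34484 − 15471 = -49955

-49955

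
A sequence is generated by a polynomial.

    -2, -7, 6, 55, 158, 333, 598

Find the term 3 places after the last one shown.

-5  13  49  103  175  265
18  36  54  72  90
18  18  18  18
The third differences are constant (18).
90 + 18 = 108;  265 + 108 = 373;  598 + 373 = 971
108 + 18 = 126;  373 + 126 = 499;  971 + 499 = 1470
126 + 18 = 144;  499 + 144 = 643;  1470 + 643 = 2113

2113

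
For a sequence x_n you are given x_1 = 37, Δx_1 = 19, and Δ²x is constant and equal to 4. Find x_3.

79

Build the table forward from the leading diagonal:
Δ²: 4, 4, 4
Δ: 19, 23, 27
x: 37, 56, 79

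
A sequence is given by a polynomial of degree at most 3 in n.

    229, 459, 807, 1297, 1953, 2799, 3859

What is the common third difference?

Δ: 230, 348, 490, 656, 846, 1060
Δ²: 118, 142, 166, 190, 214
Δ³: 24, 24, 24, 24

24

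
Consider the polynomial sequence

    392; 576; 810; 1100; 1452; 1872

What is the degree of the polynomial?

Δ: 184, 234, 290, 352, 420
Δ²: 50, 56, 62, 68
Δ³: 6, 6, 6
The third differences are constant, so the polynomial has degree 3.

3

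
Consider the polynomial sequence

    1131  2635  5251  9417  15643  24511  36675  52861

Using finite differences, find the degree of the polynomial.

Δ: 1504, 2616, 4166, 6226, 8868, 12164, 16186
Δ²: 1112, 1550, 2060, 2642, 3296, 4022
Δ³: 438, 510, 582, 654, 726
Δ⁴: 72, 72, 72, 72
The fourth differences are constant, so the polynomial has degree 4.

4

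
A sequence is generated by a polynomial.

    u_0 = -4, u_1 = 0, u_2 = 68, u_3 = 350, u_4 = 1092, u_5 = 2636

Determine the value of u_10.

41076

D1: 4, 68, 282, 742, 1544
D2: 64, 214, 460, 802
D3: 150, 246, 342
D4: 96, 96
The fourth differences are constant (96).
342 + 96 = 438;  802 + 438 = 1240;  1544 + 1240 = 2784;  2636 + 2784 = 5420
438 + 96 = 534;  1240 + 534 = 1774;  2784 + 1774 = 4558;  5420 + 4558 = 9978
534 + 96 = 630;  1774 + 630 = 2404;  4558 + 2404 = 6962;  9978 + 6962 = 16940
630 + 96 = 726;  2404 + 726 = 3130;  6962 + 3130 = 10092;  16940 + 10092 = 27032
726 + 96 = 822;  3130 + 822 = 3952;  10092 + 3952 = 14044;  27032 + 14044 = 41076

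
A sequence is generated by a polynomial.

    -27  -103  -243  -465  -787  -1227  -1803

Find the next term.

-2533

-76  -140  -222  -322  -440  -576
-64  -82  -100  -118  -136
-18  -18  -18  -18
Constant third difference = -18, so extend:
-136 − 18 = -154;  -576 − 154 = -730;  -1803 − 730 = -2533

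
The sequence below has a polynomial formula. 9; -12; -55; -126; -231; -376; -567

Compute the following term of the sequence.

-810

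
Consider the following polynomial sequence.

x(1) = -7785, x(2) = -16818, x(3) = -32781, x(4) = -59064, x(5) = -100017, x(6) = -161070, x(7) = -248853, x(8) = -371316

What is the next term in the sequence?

-9033, -15963, -26283, -40953, -61053, -87783, -122463
-6930, -10320, -14670, -20100, -26730, -34680
-3390, -4350, -5430, -6630, -7950
-960, -1080, -1200, -1320
-120, -120, -120
The fifth differences are constant (-120).
-1320 − 120 = -1440;  -7950 − 1440 = -9390;  -34680 − 9390 = -44070;  -122463 − 44070 = -166533;  -371316 − 166533 = -537849

-537849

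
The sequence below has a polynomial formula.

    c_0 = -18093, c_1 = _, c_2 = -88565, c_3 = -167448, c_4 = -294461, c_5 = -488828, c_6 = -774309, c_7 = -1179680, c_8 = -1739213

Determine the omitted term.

Using the last 7 terms:
-78883  -127013  -194367  -285481  -405371  -559533
-48130  -67354  -91114  -119890  -154162
-19224  -23760  -28776  -34272
-4536  -5016  -5496
-480  -480
Constant fifth difference = -480.
Extend backward: -4536 + 480 = -4056;  -19224 + 4056 = -15168;  -48130 + 15168 = -32962;  -78883 + 32962 = -45921;  -88565 + 45921 = -42644

-42644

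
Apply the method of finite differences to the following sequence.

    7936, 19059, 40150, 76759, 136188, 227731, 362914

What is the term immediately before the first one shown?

2743

First differences: 11123, 21091, 36609, 59429, 91543, 135183
Second differences: 9968, 15518, 22820, 32114, 43640
Third differences: 5550, 7302, 9294, 11526
Fourth differences: 1752, 1992, 2232
Fifth differences: 240, 240
The fifth differences are constant at 240.
Work back: 1752 − 240 = 1512;  5550 − 1512 = 4038;  9968 − 4038 = 5930;  11123 − 5930 = 5193;  7936 − 5193 = 2743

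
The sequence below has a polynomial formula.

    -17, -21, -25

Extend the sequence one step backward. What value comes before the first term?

-13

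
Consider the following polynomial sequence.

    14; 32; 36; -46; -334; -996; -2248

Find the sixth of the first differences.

-1252

Δ: 18, 4, -82, -288, -662, -1252
Δ²: -14, -86, -206, -374, -590
Δ³: -72, -120, -168, -216
Δ⁴: -48, -48, -48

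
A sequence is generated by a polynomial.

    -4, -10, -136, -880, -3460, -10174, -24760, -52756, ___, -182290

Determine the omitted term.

Using the first 8 terms:
D1: -6, -126, -744, -2580, -6714, -14586, -27996
D2: -120, -618, -1836, -4134, -7872, -13410
D3: -498, -1218, -2298, -3738, -5538
D4: -720, -1080, -1440, -1800
D5: -360, -360, -360
Constant fifth difference = -360.
Extend forward: -1800 − 360 = -2160;  -5538 − 2160 = -7698;  -13410 − 7698 = -21108;  -27996 − 21108 = -49104;  -52756 − 49104 = -101860

-101860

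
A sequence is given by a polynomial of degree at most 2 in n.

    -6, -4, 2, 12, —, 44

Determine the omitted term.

Using the first 4 terms:
D1: 2, 6, 10
D2: 4, 4
Constant second difference = 4.
Extend forward: 10 + 4 = 14;  12 + 14 = 26

26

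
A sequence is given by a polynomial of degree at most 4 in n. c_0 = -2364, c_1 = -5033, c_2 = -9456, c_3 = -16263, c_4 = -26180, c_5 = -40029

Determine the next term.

-2669 , -4423 , -6807 , -9917 , -13849
-1754 , -2384 , -3110 , -3932
-630 , -726 , -822
-96 , -96
Constant fourth difference = -96, so extend:
-822 − 96 = -918;  -3932 − 918 = -4850;  -13849 − 4850 = -18699;  -40029 − 18699 = -58728

-58728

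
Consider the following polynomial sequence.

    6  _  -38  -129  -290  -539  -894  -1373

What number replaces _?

1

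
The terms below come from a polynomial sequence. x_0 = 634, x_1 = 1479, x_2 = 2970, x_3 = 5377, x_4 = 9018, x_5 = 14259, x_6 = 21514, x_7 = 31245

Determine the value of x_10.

80634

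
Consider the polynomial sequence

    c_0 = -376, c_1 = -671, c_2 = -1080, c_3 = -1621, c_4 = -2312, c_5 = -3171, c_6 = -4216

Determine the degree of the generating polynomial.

3

D1: -295, -409, -541, -691, -859, -1045
D2: -114, -132, -150, -168, -186
D3: -18, -18, -18, -18
The third differences are constant, so the polynomial has degree 3.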